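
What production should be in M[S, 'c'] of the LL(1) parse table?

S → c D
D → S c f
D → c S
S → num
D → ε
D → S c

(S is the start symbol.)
To find M[S, 'c'], we find productions for S where 'c' is in the predict set (PREDICT(N → α) = (FIRST(α) \ {ε}) ∪ (FOLLOW(N) if α ⇒* ε)).

S → c D: PREDICT = { 'c' }
  'c' is in predict set, so this production goes in M[S, 'c']
S → num: PREDICT = { 'num' }

M[S, 'c'] = S → c D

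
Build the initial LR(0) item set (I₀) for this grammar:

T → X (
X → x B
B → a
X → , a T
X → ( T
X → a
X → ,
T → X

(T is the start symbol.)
{ [T → . X (], [T → . X], [T' → . T], [X → . ( T], [X → . , a T], [X → . ,], [X → . a], [X → . x B] }

First, augment the grammar with T' → T
I₀ = CLOSURE({ [T' → . T] }):
  [T' → . T] has the dot before T: add [T → . X (], [T → . X]
  [T → . X (] has the dot before X: add [X → . x B], [X → . , a T], [X → . ( T], [X → . a], [X → . ,]
No further items can be added.

I₀ = { [T → . X (], [T → . X], [T' → . T], [X → . ( T], [X → . , a T], [X → . ,], [X → . a], [X → . x B] }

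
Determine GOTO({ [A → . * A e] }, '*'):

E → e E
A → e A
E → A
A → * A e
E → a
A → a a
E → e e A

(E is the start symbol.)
GOTO(I, '*') = CLOSURE({ [A → αX.β] : [A → α.Xβ] ∈ I, X = '*' })

Items with dot before '*', with the dot advanced:
  [A → . * A e] → [A → * . A e]
Closure of the advanced items:
  [A → * . A e] has the dot before A: add [A → . e A], [A → . * A e], [A → . a a]

GOTO = { [A → * . A e], [A → . * A e], [A → . a a], [A → . e A] }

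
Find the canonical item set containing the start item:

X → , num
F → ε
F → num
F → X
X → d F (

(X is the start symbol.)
{ [X → . , num], [X → . d F (], [X' → . X] }

First, augment the grammar with X' → X
I₀ = CLOSURE({ [X' → . X] }):
  [X' → . X] has the dot before X: add [X → . , num], [X → . d F (]
No further items can be added.

I₀ = { [X → . , num], [X → . d F (], [X' → . X] }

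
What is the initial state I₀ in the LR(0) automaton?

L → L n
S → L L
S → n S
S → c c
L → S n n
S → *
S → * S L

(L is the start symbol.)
First, augment the grammar with L' → L
I₀ = CLOSURE({ [L' → . L] }):
  [L' → . L] has the dot before L: add [L → . L n], [L → . S n n]
  [L → . S n n] has the dot before S: add [S → . L L], [S → . n S], [S → . c c], [S → . *], [S → . * S L]
No further items can be added.

I₀ = { [L → . L n], [L → . S n n], [L' → . L], [S → . * S L], [S → . *], [S → . L L], [S → . c c], [S → . n S] }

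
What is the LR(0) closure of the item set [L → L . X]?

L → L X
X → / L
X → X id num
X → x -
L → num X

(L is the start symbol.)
Start with: [L → L . X]
  [L → L . X] has the dot before X: add [X → . / L], [X → . X id num], [X → . x -]
No further items can be added.

CLOSURE = { [L → L . X], [X → . / L], [X → . X id num], [X → . x -] }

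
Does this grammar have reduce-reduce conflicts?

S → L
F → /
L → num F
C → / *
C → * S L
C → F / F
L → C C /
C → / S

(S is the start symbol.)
No reduce-reduce conflicts

Augment with S' → S and build the canonical LR(0) collection (I0 = CLOSURE({[S' → . S]}), then GOTO on every symbol after a dot until no new states appear). It has 18 states:
  I0: { [C → . * S L], [C → . / *], [C → . / S], [C → . F / F], [F → . /], [L → . C C /], [L → . num F], [S → . L], [S' → . S] }  — shift
  I1: { [C → * . S L], [C → . * S L], [C → . / *], [C → . / S], [C → . F / F], [F → . /], [L → . C C /], [L → . num F], [S → . L] }  — shift
  I2: { [C → . * S L], [C → . / *], [C → . / S], [C → . F / F], [C → / . *], [C → / . S], [F → . /], [F → / .], [L → . C C /], [L → . num F], [S → . L] }  — shift, reduce
  I3: { [C → . * S L], [C → . / *], [C → . / S], [C → . F / F], [F → . /], [L → C . C /] }  — shift
  I4: { [C → F . / F] }  — shift
  I5: { [S → L .] }  — reduce
  I6: { [S' → S .] }  — accept
  I7: { [F → . /], [L → num . F] }  — shift
  I8: { [F → / .] }  — reduce
  I9: { [L → num F .] }  — reduce
  I10: { [C → F / . F], [F → . /] }  — shift
  I11: { [C → F / F .] }  — reduce
  I12: { [L → C C . /] }  — shift
  I13: { [L → C C / .] }  — reduce
  I14: { [C → * . S L], [C → . * S L], [C → . / *], [C → . / S], [C → . F / F], [C → / * .], [F → . /], [L → . C C /], [L → . num F], [S → . L] }  — shift, reduce
  I15: { [C → / S .] }  — reduce
  I16: { [C → * S . L], [C → . * S L], [C → . / *], [C → . / S], [C → . F / F], [F → . /], [L → . C C /], [L → . num F] }  — shift
  I17: { [C → * S L .] }  — reduce

No state contains more than one complete item.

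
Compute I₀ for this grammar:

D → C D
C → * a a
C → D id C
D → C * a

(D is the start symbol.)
First, augment the grammar with D' → D
I₀ = CLOSURE({ [D' → . D] }):
  [D' → . D] has the dot before D: add [D → . C D], [D → . C * a]
  [D → . C D] has the dot before C: add [C → . * a a], [C → . D id C]
No further items can be added.

I₀ = { [C → . * a a], [C → . D id C], [D → . C * a], [D → . C D], [D' → . D] }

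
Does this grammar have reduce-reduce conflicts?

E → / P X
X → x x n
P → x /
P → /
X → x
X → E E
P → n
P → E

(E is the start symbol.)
A reduce-reduce conflict occurs when an LR(0) state has two complete items [A → α .] and [B → β .] — both call for a reduction, and with no lookahead the parser cannot choose between them.

Augment with E' → E and build the canonical LR(0) collection (I0 = CLOSURE({[E' → . E]}), then GOTO on every symbol after a dot until no new states appear). It has 15 states:
  I0: { [E → . / P X], [E' → . E] }  — shift
  I1: { [E → . / P X], [E → / . P X], [P → . /], [P → . E], [P → . n], [P → . x /] }  — shift
  I2: { [E' → E .] }  — accept
  I3: { [E → . / P X], [E → / . P X], [P → . /], [P → . E], [P → . n], [P → . x /], [P → / .] }  — shift, reduce
  I4: { [P → E .] }  — reduce
  I5: { [E → . / P X], [E → / P . X], [X → . E E], [X → . x x n], [X → . x] }  — shift
  I6: { [P → n .] }  — reduce
  I7: { [P → x . /] }  — shift
  I8: { [P → x / .] }  — reduce
  I9: { [E → . / P X], [X → E . E] }  — shift
  I10: { [E → / P X .] }  — reduce
  I11: { [X → x . x n], [X → x .] }  — shift, reduce
  I12: { [X → x x . n] }  — shift
  I13: { [X → x x n .] }  — reduce
  I14: { [X → E E .] }  — reduce

No state contains more than one complete item.

Answer: No reduce-reduce conflicts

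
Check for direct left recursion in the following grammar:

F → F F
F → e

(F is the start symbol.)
Direct left recursion occurs when N → N α for some non-terminal N (the right-hand side begins with the left-hand side itself).

F → F F: LEFT RECURSIVE (starts with F)
F → e: starts with e

The grammar has direct left recursion on: F.

Answer: Yes, F is left-recursive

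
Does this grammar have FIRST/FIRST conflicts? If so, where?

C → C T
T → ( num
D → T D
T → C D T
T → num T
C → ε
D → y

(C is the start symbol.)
Yes. T → '(' num / T → C D T on { '(' }; T → C D T / T → num T on { 'num' }; D → T D / D → y on { 'y' }

A FIRST/FIRST conflict occurs when two productions N → α and N → β for the same non-terminal have FIRST(α) ∩ FIRST(β) ≠ ∅ (with ε ∈ FIRST of a nullable right-hand side, so two nullable alternatives also conflict).

FIRST sets of the non-terminals at (or reachable through a nullable prefix from) the front of some alternative:
  FIRST(C) = { '(', 'num', 'y', ε }
  FIRST(T) = { '(', 'num', 'y' }
  FIRST(D) = { '(', 'num', 'y' }

Productions for C:
  C → C T: FIRST = { '(', 'num', 'y' }
  C → ε: FIRST = { ε }
Productions for T:
  T → ( num: FIRST = { '(' }
  T → C D T: FIRST = { '(', 'num', 'y' }
  T → num T: FIRST = { 'num' }
Productions for D:
  D → T D: FIRST = { '(', 'num', 'y' }
  D → y: FIRST = { 'y' }

Conflict for T: T → ( num and T → C D T
  Overlap: { '(' }
Conflict for T: T → C D T and T → num T
  Overlap: { 'num' }
Conflict for D: D → T D and D → y
  Overlap: { 'y' }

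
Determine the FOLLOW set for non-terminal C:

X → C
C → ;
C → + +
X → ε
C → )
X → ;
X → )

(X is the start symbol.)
To compute FOLLOW(C), find every occurrence of C on a right-hand side N → α C β: add FIRST(β) \ {ε}, and if β is empty or nullable also add FOLLOW(N). Iterate to a fixed point.

In X → C: C is at the end, add FOLLOW(X)

The FOLLOW sets referred to above (computed the same way, to a fixed point):
  FOLLOW(X) = { $ }

Taking the union: FOLLOW(C) = { $ }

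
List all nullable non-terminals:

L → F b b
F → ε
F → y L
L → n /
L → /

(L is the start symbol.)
{ 'F' }

A non-terminal is nullable if it can derive ε (the empty string): either it has an ε-production, or it has a production whose right-hand side consists entirely of nullable non-terminals.

ε-productions: F → ε
So F is immediately nullable.
No further non-terminal can be added: every production for the remaining non-terminals contains a terminal or a non-nullable non-terminal.
Nullable = { 'F' }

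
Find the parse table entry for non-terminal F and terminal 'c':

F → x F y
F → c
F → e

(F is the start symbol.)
F → c

To find M[F, 'c'], we find productions for F where 'c' is in the predict set (PREDICT(N → α) = (FIRST(α) \ {ε}) ∪ (FOLLOW(N) if α ⇒* ε)).

F → x F y: PREDICT = { 'x' }
F → c: PREDICT = { 'c' }
  'c' is in predict set, so this production goes in M[F, 'c']
F → e: PREDICT = { 'e' }

M[F, 'c'] = F → c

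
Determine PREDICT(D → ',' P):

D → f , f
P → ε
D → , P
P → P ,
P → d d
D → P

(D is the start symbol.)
{ ',' }

PREDICT(D → ',' P) = (FIRST(RHS) \ {ε}) ∪ (FOLLOW(D) if ε ∈ FIRST(RHS), i.e. RHS ⇒* ε)
FIRST(',' P) = { ',' }
ε ∉ FIRST(',' P), so FOLLOW(D) is not added.
PREDICT(D → ',' P) = { ',' }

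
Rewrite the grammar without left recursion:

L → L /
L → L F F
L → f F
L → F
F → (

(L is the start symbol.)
L is directly left-recursive. The standard transformation for
  A → A α₁ | ... | A α_m | β₁ | ... | β_n
is
  A  → β₁ A' | ... | β_n A'
  A' → α₁ A' | ... | α_m A' | ε

L → f F becomes L → f F L'
L → F becomes L → F L'
L → L / becomes L' → / L'
L → L F F becomes L' → F F L'
Add L' → ε

Productions for other non-terminals are unchanged:
  F → (

Resulting grammar:
L → f F L'
L → F L'
L' → / L'
L' → F F L'
L' → ε
F → (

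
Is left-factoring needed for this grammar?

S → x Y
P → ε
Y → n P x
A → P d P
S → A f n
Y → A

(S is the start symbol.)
Left-factoring is needed when two productions for the same non-terminal
share a common prefix on the right-hand side.

Productions for S:
  S → x Y
  S → A f n
Productions for Y:
  Y → n P x
  Y → A

No common prefixes found.

Answer: No, left-factoring is not needed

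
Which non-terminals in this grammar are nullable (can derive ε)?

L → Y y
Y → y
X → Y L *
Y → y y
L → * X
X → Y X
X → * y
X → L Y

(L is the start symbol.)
There are no ε-productions, so no non-terminal can derive ε.
No non-terminals are nullable.

Answer: None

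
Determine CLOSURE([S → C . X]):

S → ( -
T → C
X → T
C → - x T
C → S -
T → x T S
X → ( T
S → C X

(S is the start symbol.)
{ [C → . - x T], [C → . S -], [S → . ( -], [S → . C X], [S → C . X], [T → . C], [T → . x T S], [X → . ( T], [X → . T] }

Start with: [S → C . X]
  [S → C . X] has the dot before X: add [X → . T], [X → . ( T]
  [X → . T] has the dot before T: add [T → . C], [T → . x T S]
  [T → . C] has the dot before C: add [C → . - x T], [C → . S -]
  [C → . S -] has the dot before S: add [S → . ( -], [S → . C X]
No further items can be added.

CLOSURE = { [C → . - x T], [C → . S -], [S → . ( -], [S → . C X], [S → C . X], [T → . C], [T → . x T S], [X → . ( T], [X → . T] }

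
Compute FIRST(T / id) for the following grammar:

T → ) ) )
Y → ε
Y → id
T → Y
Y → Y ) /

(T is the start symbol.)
{ ')', '/', 'id' }

FIRST sets of the non-terminals involved (from the grammar, by fixed-point iteration):
  FIRST(T) = { ')', 'id', ε }

To compute FIRST(T / id), process the symbols left to right:
Symbol T is a non-terminal. Add FIRST(T) \ {ε} = { ')', 'id' }
T is nullable (ε ∈ FIRST(T)), continue to the next symbol.
Symbol / is a terminal. Add '/' and stop.
FIRST(T / id) = { ')', '/', 'id' }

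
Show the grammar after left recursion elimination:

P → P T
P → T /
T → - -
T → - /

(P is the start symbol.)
P is directly left-recursive. The standard transformation for
  A → A α₁ | ... | A α_m | β₁ | ... | β_n
is
  A  → β₁ A' | ... | β_n A'
  A' → α₁ A' | ... | α_m A' | ε

P → T / becomes P → T / P'
P → P T becomes P' → T P'
Add P' → ε

Productions for other non-terminals are unchanged:
  T → - -
  T → - /

Resulting grammar:
P → T / P'
P' → T P'
P' → ε
T → - -
T → - /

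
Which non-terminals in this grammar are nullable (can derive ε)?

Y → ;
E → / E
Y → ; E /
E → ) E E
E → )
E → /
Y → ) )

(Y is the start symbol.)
There are no ε-productions, so no non-terminal can derive ε.
No non-terminals are nullable.

Answer: None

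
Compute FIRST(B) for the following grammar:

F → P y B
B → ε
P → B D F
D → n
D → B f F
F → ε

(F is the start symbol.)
From B → ε:
  - ε-production, so ε ∈ FIRST(B)

Collecting: FIRST(B) = { ε }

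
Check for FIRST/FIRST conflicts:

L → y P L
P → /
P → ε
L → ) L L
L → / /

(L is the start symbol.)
Productions for L:
  L → y P L: FIRST = { 'y' }
  L → ) L L: FIRST = { ')' }
  L → / /: FIRST = { '/' }
Productions for P:
  P → /: FIRST = { '/' }
  P → ε: FIRST = { ε }

All alternatives of each non-terminal have pairwise disjoint FIRST sets.

Answer: No FIRST/FIRST conflicts.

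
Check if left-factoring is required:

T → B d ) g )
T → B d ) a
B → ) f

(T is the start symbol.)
Left-factoring is needed when two productions for the same non-terminal
share a common prefix on the right-hand side.

Productions for T:
  T → B d ) g )
  T → B d ) a

Found common prefix 'B d )' in productions for T

Answer: Yes, T has productions with common prefix 'B d )'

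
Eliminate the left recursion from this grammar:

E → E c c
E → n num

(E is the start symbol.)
E is directly left-recursive. The standard transformation for
  A → A α₁ | ... | A α_m | β₁ | ... | β_n
is
  A  → β₁ A' | ... | β_n A'
  A' → α₁ A' | ... | α_m A' | ε

E → n num becomes E → n num E'
E → E c c becomes E' → c c E'
Add E' → ε

Resulting grammar:
E → n num E'
E' → c c E'
E' → ε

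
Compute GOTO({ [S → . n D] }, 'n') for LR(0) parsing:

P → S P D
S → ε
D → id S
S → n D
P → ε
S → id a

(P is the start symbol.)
GOTO(I, 'n') = CLOSURE({ [A → αX.β] : [A → α.Xβ] ∈ I, X = 'n' })

Items with dot before 'n', with the dot advanced:
  [S → . n D] → [S → n . D]
Closure of the advanced items:
  [S → n . D] has the dot before D: add [D → . id S]

GOTO = { [D → . id S], [S → n . D] }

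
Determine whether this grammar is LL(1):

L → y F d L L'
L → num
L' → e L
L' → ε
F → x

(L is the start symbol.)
No. Predict set conflict for L': { 'e' }

Relevant sets:
  FOLLOW(L') = { $, 'e' }

For L:
  PREDICT(L → y F d L L') = { 'y' }
  PREDICT(L → num) = { 'num' }
For L':
  PREDICT(L' → e L) = { 'e' }
  PREDICT(L' → ε) = { $, 'e' }
F has a single production, so nothing to check there.

Conflict found: Predict set conflict for L': { 'e' }
The grammar is NOT LL(1).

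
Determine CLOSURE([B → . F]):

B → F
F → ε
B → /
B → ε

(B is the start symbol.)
{ [B → . F], [F → .] }

Start with: [B → . F]
  [B → . F] has the dot before F: add [F → .]
No further items can be added.

CLOSURE = { [B → . F], [F → .] }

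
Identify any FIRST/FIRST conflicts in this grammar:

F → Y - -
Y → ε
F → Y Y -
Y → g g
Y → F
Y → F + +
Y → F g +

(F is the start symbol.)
A FIRST/FIRST conflict occurs when two productions N → α and N → β for the same non-terminal have FIRST(α) ∩ FIRST(β) ≠ ∅ (with ε ∈ FIRST of a nullable right-hand side, so two nullable alternatives also conflict).

FIRST sets of the non-terminals at (or reachable through a nullable prefix from) the front of some alternative:
  FIRST(Y) = { '-', 'g', ε }
  FIRST(F) = { '-', 'g' }

Productions for F:
  F → Y - -: FIRST = { '-', 'g' }
  F → Y Y -: FIRST = { '-', 'g' }
Productions for Y:
  Y → ε: FIRST = { ε }
  Y → g g: FIRST = { 'g' }
  Y → F: FIRST = { '-', 'g' }
  Y → F + +: FIRST = { '-', 'g' }
  Y → F g +: FIRST = { '-', 'g' }

Conflict for F: F → Y - - and F → Y Y -
  Overlap: { '-', 'g' }
Conflict for Y: Y → g g and Y → F
  Overlap: { 'g' }
Conflict for Y: Y → g g and Y → F + +
  Overlap: { 'g' }
Conflict for Y: Y → g g and Y → F g +
  Overlap: { 'g' }
Conflict for Y: Y → F and Y → F + +
  Overlap: { '-', 'g' }
Conflict for Y: Y → F and Y → F g +
  Overlap: { '-', 'g' }
Conflict for Y: Y → F + + and Y → F g +
  Overlap: { '-', 'g' }

Answer: Yes. F → Y '-' '-' / F → Y Y '-' on { '-', 'g' }; Y → g g / Y → F on { 'g' }; Y → g g / Y → F '+' '+' on { 'g' }; Y → g g / Y → F g '+' on { 'g' }; Y → F / Y → F '+' '+' on { '-', 'g' }; Y → F / Y → F g '+' on { '-', 'g' }; Y → F '+' '+' / Y → F g '+' on { '-', 'g' }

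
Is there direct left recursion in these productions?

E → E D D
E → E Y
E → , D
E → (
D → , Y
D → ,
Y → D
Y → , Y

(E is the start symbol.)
Direct left recursion occurs when N → N α for some non-terminal N (the right-hand side begins with the left-hand side itself).

E → E D D: LEFT RECURSIVE (starts with E)
E → E Y: LEFT RECURSIVE (starts with E)
E → , D: starts with ','
E → (: starts with '('
D → , Y: starts with ','
D → ,: starts with ','
Y → D: starts with D
Y → , Y: starts with ','

The grammar has direct left recursion on: E.

Answer: Yes, E is left-recursive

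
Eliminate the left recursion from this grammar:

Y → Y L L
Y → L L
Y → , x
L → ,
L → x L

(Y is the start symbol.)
Y is directly left-recursive. The standard transformation for
  A → A α₁ | ... | A α_m | β₁ | ... | β_n
is
  A  → β₁ A' | ... | β_n A'
  A' → α₁ A' | ... | α_m A' | ε

Y → L L becomes Y → L L Y'
Y → , x becomes Y → , x Y'
Y → Y L L becomes Y' → L L Y'
Add Y' → ε

Productions for other non-terminals are unchanged:
  L → ,
  L → x L

Resulting grammar:
Y → L L Y'
Y → , x Y'
Y' → L L Y'
Y' → ε
L → ,
L → x L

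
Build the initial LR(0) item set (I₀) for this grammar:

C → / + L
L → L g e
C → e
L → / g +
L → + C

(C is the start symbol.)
{ [C → . / + L], [C → . e], [C' → . C] }

First, augment the grammar with C' → C
I₀ = CLOSURE({ [C' → . C] }):
  [C' → . C] has the dot before C: add [C → . / + L], [C → . e]
No further items can be added.

I₀ = { [C → . / + L], [C → . e], [C' → . C] }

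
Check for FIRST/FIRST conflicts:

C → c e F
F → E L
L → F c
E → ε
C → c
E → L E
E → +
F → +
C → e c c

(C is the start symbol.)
Yes. C → c e F / C → c on { 'c' }; F → E L / F → '+' on { '+' }; E → L E / E → '+' on { '+' }

A FIRST/FIRST conflict occurs when two productions N → α and N → β for the same non-terminal have FIRST(α) ∩ FIRST(β) ≠ ∅ (with ε ∈ FIRST of a nullable right-hand side, so two nullable alternatives also conflict).

FIRST sets of the non-terminals at (or reachable through a nullable prefix from) the front of some alternative:
  FIRST(E) = { '+', ε }
  FIRST(L) = { '+' }

Productions for C:
  C → c e F: FIRST = { 'c' }
  C → c: FIRST = { 'c' }
  C → e c c: FIRST = { 'e' }
Productions for F:
  F → E L: FIRST = { '+' }
  F → +: FIRST = { '+' }
Productions for E:
  E → ε: FIRST = { ε }
  E → L E: FIRST = { '+' }
  E → +: FIRST = { '+' }
L has only one production, so no FIRST/FIRST conflict is possible there.

Conflict for C: C → c e F and C → c
  Overlap: { 'c' }
Conflict for F: F → E L and F → +
  Overlap: { '+' }
Conflict for E: E → L E and E → +
  Overlap: { '+' }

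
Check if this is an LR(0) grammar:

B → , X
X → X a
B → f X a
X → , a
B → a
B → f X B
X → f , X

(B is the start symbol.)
A grammar is LR(0) if no state in the canonical LR(0) collection has:
  - both a shift item (dot before a terminal) and a complete item (shift-reduce conflict), or
  - two or more complete items (reduce-reduce conflict; the accept item [B' → B .] counts as a complete item here).

Augment with B' → B and build the canonical LR(0) collection (I0 = CLOSURE({[B' → . B]}), then GOTO on every symbol after a dot until no new states appear). It has 15 states:
  I0: { [B → . , X], [B → . a], [B → . f X B], [B → . f X a], [B' → . B] }  — shift
  I1: { [B → , . X], [X → . , a], [X → . X a], [X → . f , X] }  — shift
  I2: { [B' → B .] }  — accept
  I3: { [B → a .] }  — reduce
  I4: { [B → f . X B], [B → f . X a], [X → . , a], [X → . X a], [X → . f , X] }  — shift
  I5: { [X → , . a] }  — shift
  I6: { [B → . , X], [B → . a], [B → . f X B], [B → . f X a], [B → f X . B], [B → f X . a], [X → X . a] }  — shift
  I7: { [X → f . , X] }  — shift
  I8: { [X → . , a], [X → . X a], [X → . f , X], [X → f , . X] }  — shift
  I9: { [X → X . a], [X → f , X .] }  — shift, reduce
  I10: { [X → X a .] }  — reduce
  I11: { [B → f X B .] }  — reduce
  I12: { [B → a .], [B → f X a .], [X → X a .] }  — 3 reduces
  I13: { [X → , a .] }  — reduce
  I14: { [B → , X .], [X → X . a] }  — shift, reduce

Conflict in state I9:
  Shift-reduce conflict between [X → f , X .] and [X → X . a]
So the grammar is NOT LR(0).

Answer: No. Shift-reduce conflict between [X → f , X .] and [X → X . a]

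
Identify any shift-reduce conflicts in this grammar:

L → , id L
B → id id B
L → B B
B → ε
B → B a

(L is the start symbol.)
Augment with L' → L and build the canonical LR(0) collection (I0 = CLOSURE({[L' → . L]}), then GOTO on every symbol after a dot until no new states appear). It has 11 states:
  I0: { [B → . B a], [B → . id id B], [B → .], [L → . , id L], [L → . B B], [L' → . L] }  — shift, reduce
  I1: { [L → , . id L] }  — shift
  I2: { [B → . B a], [B → . id id B], [B → .], [B → B . a], [L → B . B] }  — shift, reduce
  I3: { [L' → L .] }  — accept
  I4: { [B → id . id B] }  — shift
  I5: { [B → . B a], [B → . id id B], [B → .], [B → id id . B] }  — shift, reduce
  I6: { [B → B . a], [B → id id B .] }  — shift, reduce
  I7: { [B → B a .] }  — reduce
  I8: { [B → B . a], [L → B B .] }  — shift, reduce
  I9: { [B → . B a], [B → . id id B], [B → .], [L → , id . L], [L → . , id L], [L → . B B] }  — shift, reduce
  I10: { [L → , id L .] }  — reduce

I0 contains reduce item [B → .] and shift items [B → . id id B], [L → . , id L] — shift-reduce conflict.
I2 contains reduce item [B → .] and shift items [B → B . a], [B → . id id B] — shift-reduce conflict.
I5 contains reduce item [B → .] and shift item [B → . id id B] — shift-reduce conflict.
I6 contains reduce item [B → id id B .] and shift item [B → B . a] — shift-reduce conflict.
I8 contains reduce item [L → B B .] and shift item [B → B . a] — shift-reduce conflict.
I9 contains reduce item [B → .] and shift items [B → . id id B], [L → . , id L] — shift-reduce conflict.

Answer: Yes — I0: [B → .] vs [B → . id id B]; I2: [B → .] vs [B → B . a]; I5: [B → .] vs [B → . id id B]; I6: [B → id id B .] vs [B → B . a]; I8: [L → B B .] vs [B → B . a]; I9: [B → .] vs [B → . id id B]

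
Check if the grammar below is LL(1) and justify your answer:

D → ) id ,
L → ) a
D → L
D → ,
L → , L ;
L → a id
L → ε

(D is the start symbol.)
No. Predict set conflict for D: { ')' }

Relevant sets:
  FIRST(L) = { ')', ',', 'a', ε }
  FOLLOW(D) = { $ }
  FOLLOW(L) = { $, ';' }

For D:
  PREDICT(D → ')' id ',') = { ')' }
  PREDICT(D → L) = { $, ')', ',', 'a' }
  PREDICT(D → ',') = { ',' }
For L:
  PREDICT(L → ')' a) = { ')' }
  PREDICT(L → ',' L ';') = { ',' }
  PREDICT(L → a id) = { 'a' }
  PREDICT(L → ε) = { $, ';' }

Conflict found: Predict set conflict for D: { ')' }
The grammar is NOT LL(1).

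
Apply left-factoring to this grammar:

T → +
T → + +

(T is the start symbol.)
Left-factoring transforms A → αβ₁ | αβ₂ into A → αA' and A' → β₁ | β₂
(α is the longest common prefix among the alternatives). Repeat until
no nonterminal has two alternatives with a common prefix.

Round 1: T has alternatives sharing prefix '+'. Introduce T': T → + T'
  Add: T' → ε
  Add: T' → +

No remaining common prefixes — done.

Resulting grammar:
T → + T'
T' → ε
T' → +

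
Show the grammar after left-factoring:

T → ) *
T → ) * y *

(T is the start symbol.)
Left-factoring transforms A → αβ₁ | αβ₂ into A → αA' and A' → β₁ | β₂
(α is the longest common prefix among the alternatives). Repeat until
no nonterminal has two alternatives with a common prefix.

Round 1: T has alternatives sharing prefix ') *'. Introduce T': T → ) * T'
  Add: T' → ε
  Add: T' → y *

No remaining common prefixes — done.

Resulting grammar:
T → ) * T'
T' → ε
T' → y *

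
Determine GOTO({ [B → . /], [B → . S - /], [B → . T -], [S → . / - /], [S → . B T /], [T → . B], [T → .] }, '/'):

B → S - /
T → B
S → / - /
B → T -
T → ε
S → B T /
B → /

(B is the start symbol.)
{ [B → / .], [S → / . - /] }

GOTO(I, '/') = CLOSURE({ [A → αX.β] : [A → α.Xβ] ∈ I, X = '/' })

Items with dot before '/', with the dot advanced:
  [B → . /] → [B → / .]
  [S → . / - /] → [S → / . - /]
Closure adds nothing (no advanced item has the dot before a non-terminal).

GOTO = { [B → / .], [S → / . - /] }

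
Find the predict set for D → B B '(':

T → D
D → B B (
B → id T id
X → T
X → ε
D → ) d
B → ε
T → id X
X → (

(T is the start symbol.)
{ '(', 'id' }

PREDICT(D → B B '(') = (FIRST(RHS) \ {ε}) ∪ (FOLLOW(D) if ε ∈ FIRST(RHS), i.e. RHS ⇒* ε)
FIRST(B) = { 'id', ε }
FIRST(B B '(') = { '(', 'id' }
ε ∉ FIRST(B B '('), so FOLLOW(D) is not added.
PREDICT(D → B B '(') = { '(', 'id' }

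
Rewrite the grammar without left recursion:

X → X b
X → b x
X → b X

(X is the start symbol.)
X is directly left-recursive. The standard transformation for
  A → A α₁ | ... | A α_m | β₁ | ... | β_n
is
  A  → β₁ A' | ... | β_n A'
  A' → α₁ A' | ... | α_m A' | ε

X → b x becomes X → b x X'
X → b X becomes X → b X X'
X → X b becomes X' → b X'
Add X' → ε

Resulting grammar:
X → b x X'
X → b X X'
X' → b X'
X' → ε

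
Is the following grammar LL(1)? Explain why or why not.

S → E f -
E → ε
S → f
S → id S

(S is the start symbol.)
No. Predict set conflict for S: { 'f' }

Relevant sets:
  FIRST(E) = { ε }

For S:
  PREDICT(S → E f '-') = { 'f' }
  PREDICT(S → f) = { 'f' }
  PREDICT(S → id S) = { 'id' }
E has a single production, so nothing to check there.

Conflict found: Predict set conflict for S: { 'f' }
The grammar is NOT LL(1).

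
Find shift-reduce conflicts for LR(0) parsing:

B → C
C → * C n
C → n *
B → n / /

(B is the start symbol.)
No shift-reduce conflicts

A shift-reduce conflict occurs when an LR(0) state has both:
  - a complete (reduce) item [A → α .] (dot at the end), and
  - a shift item [B → β . c γ] (dot before a terminal).

Augment with B' → B and build the canonical LR(0) collection (I0 = CLOSURE({[B' → . B]}), then GOTO on every symbol after a dot until no new states appear). It has 11 states:
  I0: { [B → . C], [B → . n / /], [B' → . B], [C → . * C n], [C → . n *] }  — shift
  I1: { [C → * . C n], [C → . * C n], [C → . n *] }  — shift
  I2: { [B' → B .] }  — accept
  I3: { [B → C .] }  — reduce
  I4: { [B → n . / /], [C → n . *] }  — shift
  I5: { [C → n * .] }  — reduce
  I6: { [B → n / . /] }  — shift
  I7: { [B → n / / .] }  — reduce
  I8: { [C → * C . n] }  — shift
  I9: { [C → n . *] }  — shift
  I10: { [C → * C n .] }  — reduce

No state contains both a complete item and a shift item.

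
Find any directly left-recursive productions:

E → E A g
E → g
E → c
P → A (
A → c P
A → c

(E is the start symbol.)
Direct left recursion occurs when N → N α for some non-terminal N (the right-hand side begins with the left-hand side itself).

E → E A g: LEFT RECURSIVE (starts with E)
E → g: starts with g
E → c: starts with c
P → A (: starts with A
A → c P: starts with c
A → c: starts with c

The grammar has direct left recursion on: E.

Answer: Yes, E is left-recursive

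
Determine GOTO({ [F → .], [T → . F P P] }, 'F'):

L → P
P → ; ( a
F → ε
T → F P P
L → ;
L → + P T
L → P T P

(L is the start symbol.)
GOTO(I, 'F') = CLOSURE({ [A → αX.β] : [A → α.Xβ] ∈ I, X = 'F' })

Items with dot before 'F', with the dot advanced:
  [T → . F P P] → [T → F . P P]
Closure of the advanced items:
  [T → F . P P] has the dot before P: add [P → . ; ( a]

GOTO = { [P → . ; ( a], [T → F . P P] }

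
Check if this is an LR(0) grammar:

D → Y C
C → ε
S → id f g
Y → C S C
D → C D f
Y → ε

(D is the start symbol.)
No. Reduce-reduce conflict: [C → .] and [Y → .]

A grammar is LR(0) if no state in the canonical LR(0) collection has:
  - both a shift item (dot before a terminal) and a complete item (shift-reduce conflict), or
  - two or more complete items (reduce-reduce conflict; the accept item [D' → D .] counts as a complete item here).

Augment with D' → D and build the canonical LR(0) collection (I0 = CLOSURE({[D' → . D]}), then GOTO on every symbol after a dot until no new states appear). It has 12 states:
  I0: { [C → .], [D → . C D f], [D → . Y C], [D' → . D], [Y → . C S C], [Y → .] }  — 2 reduces
  I1: { [C → .], [D → . C D f], [D → . Y C], [D → C . D f], [S → . id f g], [Y → . C S C], [Y → .], [Y → C . S C] }  — shift, 2 reduces
  I2: { [D' → D .] }  — accept
  I3: { [C → .], [D → Y . C] }  — reduce
  I4: { [D → Y C .] }  — reduce
  I5: { [D → C D . f] }  — shift
  I6: { [C → .], [Y → C S . C] }  — reduce
  I7: { [S → id . f g] }  — shift
  I8: { [S → id f . g] }  — shift
  I9: { [S → id f g .] }  — reduce
  I10: { [Y → C S C .] }  — reduce
  I11: { [D → C D f .] }  — reduce

Conflict in state I0:
  Reduce-reduce conflict: [C → .] and [Y → .]
So the grammar is NOT LR(0).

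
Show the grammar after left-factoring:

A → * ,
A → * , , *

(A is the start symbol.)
Left-factoring transforms A → αβ₁ | αβ₂ into A → αA' and A' → β₁ | β₂
(α is the longest common prefix among the alternatives). Repeat until
no nonterminal has two alternatives with a common prefix.

Round 1: A has alternatives sharing prefix '* ,'. Introduce A': A → * , A'
  Add: A' → ε
  Add: A' → , *

No remaining common prefixes — done.

Resulting grammar:
A → * , A'
A' → ε
A' → , *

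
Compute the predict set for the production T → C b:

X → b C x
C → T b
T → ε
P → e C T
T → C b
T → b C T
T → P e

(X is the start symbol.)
PREDICT(T → C b) = (FIRST(RHS) \ {ε}) ∪ (FOLLOW(T) if ε ∈ FIRST(RHS), i.e. RHS ⇒* ε)
FIRST(C) = { 'b', 'e' }
FIRST(C b) = { 'b', 'e' }
ε ∉ FIRST(C b), so FOLLOW(T) is not added.
PREDICT(T → C b) = { 'b', 'e' }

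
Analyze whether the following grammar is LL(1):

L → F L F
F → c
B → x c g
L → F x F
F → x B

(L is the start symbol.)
A grammar is LL(1) if for each non-terminal N with multiple productions, the predict sets of those productions are pairwise disjoint, where PREDICT(N → α) = (FIRST(α) \ {ε}) ∪ (FOLLOW(N) if α ⇒* ε).

Relevant sets:
  FIRST(F) = { 'c', 'x' }

For L:
  PREDICT(L → F L F) = { 'c', 'x' }
  PREDICT(L → F x F) = { 'c', 'x' }
For F:
  PREDICT(F → c) = { 'c' }
  PREDICT(F → x B) = { 'x' }
B has a single production, so nothing to check there.

Conflict found: Predict set conflict for L: { 'c', 'x' }
The grammar is NOT LL(1).

Answer: No. Predict set conflict for L: { 'c', 'x' }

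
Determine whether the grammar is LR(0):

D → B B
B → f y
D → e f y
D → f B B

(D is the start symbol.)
Yes, the grammar is LR(0)

Augment with D' → D and build the canonical LR(0) collection (I0 = CLOSURE({[D' → . D]}), then GOTO on every symbol after a dot until no new states appear). It has 12 states:
  I0: { [B → . f y], [D → . B B], [D → . e f y], [D → . f B B], [D' → . D] }  — shift
  I1: { [B → . f y], [D → B . B] }  — shift
  I2: { [D' → D .] }  — accept
  I3: { [D → e . f y] }  — shift
  I4: { [B → . f y], [B → f . y], [D → f . B B] }  — shift
  I5: { [B → . f y], [D → f B . B] }  — shift
  I6: { [B → f . y] }  — shift
  I7: { [B → f y .] }  — reduce
  I8: { [D → f B B .] }  — reduce
  I9: { [D → e f . y] }  — shift
  I10: { [D → e f y .] }  — reduce
  I11: { [D → B B .] }  — reduce

Every state is either a pure shift/goto state or contains exactly one complete item and nothing to shift — no conflicts. The grammar is LR(0).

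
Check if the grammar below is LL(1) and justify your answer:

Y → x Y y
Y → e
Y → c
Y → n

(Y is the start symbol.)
For Y:
  PREDICT(Y → x Y y) = { 'x' }
  PREDICT(Y → e) = { 'e' }
  PREDICT(Y → c) = { 'c' }
  PREDICT(Y → n) = { 'n' }

All predict sets are disjoint. The grammar IS LL(1).

Answer: Yes, the grammar is LL(1).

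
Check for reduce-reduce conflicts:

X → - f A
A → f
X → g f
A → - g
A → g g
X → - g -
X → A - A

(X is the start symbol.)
A reduce-reduce conflict occurs when an LR(0) state has two complete items [A → α .] and [B → β .] — both call for a reduction, and with no lookahead the parser cannot choose between them.

Augment with X' → X and build the canonical LR(0) collection (I0 = CLOSURE({[X' → . X]}), then GOTO on every symbol after a dot until no new states appear). It has 17 states:
  I0: { [A → . - g], [A → . f], [A → . g g], [X → . - f A], [X → . - g -], [X → . A - A], [X → . g f], [X' → . X] }  — shift
  I1: { [A → - . g], [X → - . f A], [X → - . g -] }  — shift
  I2: { [X → A . - A] }  — shift
  I3: { [X' → X .] }  — accept
  I4: { [A → f .] }  — reduce
  I5: { [A → g . g], [X → g . f] }  — shift
  I6: { [X → g f .] }  — reduce
  I7: { [A → g g .] }  — reduce
  I8: { [A → . - g], [A → . f], [A → . g g], [X → A - . A] }  — shift
  I9: { [A → - . g] }  — shift
  I10: { [X → A - A .] }  — reduce
  I11: { [A → g . g] }  — shift
  I12: { [A → - g .] }  — reduce
  I13: { [A → . - g], [A → . f], [A → . g g], [X → - f . A] }  — shift
  I14: { [A → - g .], [X → - g . -] }  — shift, reduce
  I15: { [X → - g - .] }  — reduce
  I16: { [X → - f A .] }  — reduce

No state contains more than one complete item.

Answer: No reduce-reduce conflicts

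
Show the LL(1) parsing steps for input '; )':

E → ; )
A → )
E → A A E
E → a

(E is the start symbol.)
LL(1) parsing maintains a stack (initially the start symbol over $) and the input. At each step: if the stack top is a terminal, match it against the current input token; if it is a non-terminal N, replace it with the RHS of M[N, lookahead] (the unique production whose predict set contains the lookahead).

Stack is shown with the top on the left.

Stack  Input  Action
--------------------
E $    ; ) $  output E → ; )
; ) $  ; ) $  match ';'
) $    ) $    match ')'
$      $      accept

The string is accepted.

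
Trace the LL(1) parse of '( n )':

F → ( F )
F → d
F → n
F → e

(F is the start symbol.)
Stack is shown with the top on the left.

Stack    Input    Action
------------------------
F $      ( n ) $  output F → ( F )
( F ) $  ( n ) $  match '('
F ) $    n ) $    output F → n
n ) $    n ) $    match 'n'
) $      ) $      match ')'
$        $        accept

The string is accepted.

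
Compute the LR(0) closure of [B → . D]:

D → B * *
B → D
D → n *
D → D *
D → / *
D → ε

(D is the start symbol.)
To compute CLOSURE, for each item [A → α.Bβ] where B is a non-terminal, add [B → .γ] for all productions B → γ; repeat for the newly added items until nothing changes.

Start with: [B → . D]
  [B → . D] has the dot before D: add [D → . B * *], [D → . n *], [D → . D *], [D → . / *], [D → .]
  [D → . B * *] has the dot before B: all B-items already present
No further items can be added.

CLOSURE = { [B → . D], [D → . / *], [D → . B * *], [D → . D *], [D → . n *], [D → .] }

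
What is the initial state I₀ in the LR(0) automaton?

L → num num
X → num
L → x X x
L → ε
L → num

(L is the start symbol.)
First, augment the grammar with L' → L
I₀ = CLOSURE({ [L' → . L] }):
  [L' → . L] has the dot before L: add [L → . num num], [L → . x X x], [L → .], [L → . num]
No further items can be added.

I₀ = { [L → . num num], [L → . num], [L → . x X x], [L → .], [L' → . L] }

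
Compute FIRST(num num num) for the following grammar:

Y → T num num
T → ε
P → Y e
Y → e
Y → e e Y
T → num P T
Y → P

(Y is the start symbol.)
{ 'num' }

To compute FIRST(num num num), process the symbols left to right:
Symbol num is a terminal. Add 'num' and stop.
FIRST(num num num) = { 'num' }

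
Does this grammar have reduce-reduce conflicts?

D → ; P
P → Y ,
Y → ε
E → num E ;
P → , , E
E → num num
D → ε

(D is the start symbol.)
No reduce-reduce conflicts

A reduce-reduce conflict occurs when an LR(0) state has two complete items [A → α .] and [B → β .] — both call for a reduction, and with no lookahead the parser cannot choose between them.

Augment with D' → D and build the canonical LR(0) collection (I0 = CLOSURE({[D' → . D]}), then GOTO on every symbol after a dot until no new states appear). It has 13 states:
  I0: { [D → . ; P], [D → .], [D' → . D] }  — shift, reduce
  I1: { [D → ; . P], [P → . , , E], [P → . Y ,], [Y → .] }  — shift, reduce
  I2: { [D' → D .] }  — accept
  I3: { [P → , . , E] }  — shift
  I4: { [D → ; P .] }  — reduce
  I5: { [P → Y . ,] }  — shift
  I6: { [P → Y , .] }  — reduce
  I7: { [E → . num E ;], [E → . num num], [P → , , . E] }  — shift
  I8: { [P → , , E .] }  — reduce
  I9: { [E → . num E ;], [E → . num num], [E → num . E ;], [E → num . num] }  — shift
  I10: { [E → num E . ;] }  — shift
  I11: { [E → . num E ;], [E → . num num], [E → num . E ;], [E → num . num], [E → num num .] }  — shift, reduce
  I12: { [E → num E ; .] }  — reduce

No state contains more than one complete item.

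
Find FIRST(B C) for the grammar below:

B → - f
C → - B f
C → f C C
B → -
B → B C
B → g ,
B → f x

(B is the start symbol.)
{ '-', 'f', 'g' }

FIRST sets of the non-terminals involved (from the grammar, by fixed-point iteration):
  FIRST(B) = { '-', 'f', 'g' }

To compute FIRST(B C), process the symbols left to right:
Symbol B is a non-terminal. Add FIRST(B) \ {ε} = { '-', 'f', 'g' }
B is not nullable (ε ∉ FIRST(B)), so stop here.
FIRST(B C) = { '-', 'f', 'g' }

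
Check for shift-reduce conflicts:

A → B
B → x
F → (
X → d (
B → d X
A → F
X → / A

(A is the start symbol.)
Augment with A' → A and build the canonical LR(0) collection (I0 = CLOSURE({[A' → . A]}), then GOTO on every symbol after a dot until no new states appear). It has 12 states:
  I0: { [A → . B], [A → . F], [A' → . A], [B → . d X], [B → . x], [F → . (] }  — shift
  I1: { [F → ( .] }  — reduce
  I2: { [A' → A .] }  — accept
  I3: { [A → B .] }  — reduce
  I4: { [A → F .] }  — reduce
  I5: { [B → d . X], [X → . / A], [X → . d (] }  — shift
  I6: { [B → x .] }  — reduce
  I7: { [A → . B], [A → . F], [B → . d X], [B → . x], [F → . (], [X → / . A] }  — shift
  I8: { [B → d X .] }  — reduce
  I9: { [X → d . (] }  — shift
  I10: { [X → d ( .] }  — reduce
  I11: { [X → / A .] }  — reduce

No state contains both a complete item and a shift item.

Answer: No shift-reduce conflicts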